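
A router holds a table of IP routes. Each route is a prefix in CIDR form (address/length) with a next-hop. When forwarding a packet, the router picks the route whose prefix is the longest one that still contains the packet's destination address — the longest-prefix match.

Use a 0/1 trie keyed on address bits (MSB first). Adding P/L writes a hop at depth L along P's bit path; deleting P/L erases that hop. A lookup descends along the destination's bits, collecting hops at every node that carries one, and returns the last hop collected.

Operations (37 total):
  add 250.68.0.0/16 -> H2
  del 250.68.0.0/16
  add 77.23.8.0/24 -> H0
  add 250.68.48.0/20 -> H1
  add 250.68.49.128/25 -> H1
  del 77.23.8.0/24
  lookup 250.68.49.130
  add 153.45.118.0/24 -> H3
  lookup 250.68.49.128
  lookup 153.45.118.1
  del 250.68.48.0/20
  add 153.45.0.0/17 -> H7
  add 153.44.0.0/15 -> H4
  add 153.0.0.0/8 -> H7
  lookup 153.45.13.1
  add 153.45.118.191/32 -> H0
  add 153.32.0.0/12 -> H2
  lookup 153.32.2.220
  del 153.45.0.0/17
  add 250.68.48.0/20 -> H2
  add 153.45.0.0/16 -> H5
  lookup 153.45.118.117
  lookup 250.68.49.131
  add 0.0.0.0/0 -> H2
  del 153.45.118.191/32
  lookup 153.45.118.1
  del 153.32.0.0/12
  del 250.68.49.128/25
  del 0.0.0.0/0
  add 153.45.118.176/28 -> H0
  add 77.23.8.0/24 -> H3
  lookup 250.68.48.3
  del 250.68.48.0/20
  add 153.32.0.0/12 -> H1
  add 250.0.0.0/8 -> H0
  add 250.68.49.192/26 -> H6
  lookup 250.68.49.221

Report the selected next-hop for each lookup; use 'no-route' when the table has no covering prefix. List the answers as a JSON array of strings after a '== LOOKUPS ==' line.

Trace:
  add 250.68.0.0/16 -> H2 at depth 16
  del 250.68.0.0/16 (clear depth 16)
  add 77.23.8.0/24 -> H0 at depth 24
  add 250.68.48.0/20 -> H1 at depth 20
  add 250.68.49.128/25 -> H1 at depth 25
  del 77.23.8.0/24 (clear depth 24)
  lookup 250.68.49.130: bits 1111101001000100001100011 walk d0:-→d1:-→d2:-→d3:-→d4:-→d5:-→d6:-→d7:-→d8:-→d9:-→d10:-→d11:-→d12:-→d13:-→d14:-→d15:-→d16:-→d17:-→d18:-→d19:-→d20:H1→d21:-→d22:-→d23:-→d24:-→d25:H1 -> H1
  add 153.45.118.0/24 -> H3 at depth 24
  lookup 250.68.49.128: bits 1111101001000100001100011 walk d0:-→d1:-→d2:-→d3:-→d4:-→d5:-→d6:-→d7:-→d8:-→d9:-→d10:-→d11:-→d12:-→d13:-→d14:-→d15:-→d16:-→d17:-→d18:-→d19:-→d20:H1→d21:-→d22:-→d23:-→d24:-→d25:H1 -> H1
  lookup 153.45.118.1: bits 100110010010110101110110 walk d0:-→d1:-→d2:-→d3:-→d4:-→d5:-→d6:-→d7:-→d8:-→d9:-→d10:-→d11:-→d12:-→d13:-→d14:-→d15:-→d16:-→d17:-→d18:-→d19:-→d20:-→d21:-→d22:-→d23:-→d24:H3 -> H3
  del 250.68.48.0/20 (clear depth 20)
  add 153.45.0.0/17 -> H7 at depth 17
  add 153.44.0.0/15 -> H4 at depth 15
  add 153.0.0.0/8 -> H7 at depth 8
  lookup 153.45.13.1: bits 10011001001011010 walk d0:-→d1:-→d2:-→d3:-→d4:-→d5:-→d6:-→d7:-→d8:H7→d9:-→d10:-→d11:-→d12:-→d13:-→d14:-→d15:H4→d16:-→d17:H7 -> H7
  add 153.45.118.191/32 -> H0 at depth 32
  add 153.32.0.0/12 -> H2 at depth 12
  lookup 153.32.2.220: bits 100110010010 walk d0:-→d1:-→d2:-→d3:-→d4:-→d5:-→d6:-→d7:-→d8:H7→d9:-→d10:-→d11:-→d12:H2 -> H2
  del 153.45.0.0/17 (clear depth 17)
  add 250.68.48.0/20 -> H2 at depth 20
  add 153.45.0.0/16 -> H5 at depth 16
  lookup 153.45.118.117: bits 100110010010110101110110 walk d0:-→d1:-→d2:-→d3:-→d4:-→d5:-→d6:-→d7:-→d8:H7→d9:-→d10:-→d11:-→d12:H2→d13:-→d14:-→d15:H4→d16:H5→d17:-→d18:-→d19:-→d20:-→d21:-→d22:-→d23:-→d24:H3 -> H3
  lookup 250.68.49.131: bits 1111101001000100001100011 walk d0:-→d1:-→d2:-→d3:-→d4:-→d5:-→d6:-→d7:-→d8:-→d9:-→d10:-→d11:-→d12:-→d13:-→d14:-→d15:-→d16:-→d17:-→d18:-→d19:-→d20:H2→d21:-→d22:-→d23:-→d24:-→d25:H1 -> H1
  add 0.0.0.0/0 -> H2 at depth 0
  del 153.45.118.191/32 (clear depth 32)
  lookup 153.45.118.1: bits 100110010010110101110110 walk d0:H2→d1:-→d2:-→d3:-→d4:-→d5:-→d6:-→d7:-→d8:H7→d9:-→d10:-→d11:-→d12:H2→d13:-→d14:-→d15:H4→d16:H5→d17:-→d18:-→d19:-→d20:-→d21:-→d22:-→d23:-→d24:H3 -> H3
  del 153.32.0.0/12 (clear depth 12)
  del 250.68.49.128/25 (clear depth 25)
  del 0.0.0.0/0 (clear depth 0)
  add 153.45.118.176/28 -> H0 at depth 28
  add 77.23.8.0/24 -> H3 at depth 24
  lookup 250.68.48.3: bits 11111010010001000011000 walk d0:-→d1:-→d2:-→d3:-→d4:-→d5:-→d6:-→d7:-→d8:-→d9:-→d10:-→d11:-→d12:-→d13:-→d14:-→d15:-→d16:-→d17:-→d18:-→d19:-→d20:H2→d21:-→d22:-→d23:- -> H2
  del 250.68.48.0/20 (clear depth 20)
  add 153.32.0.0/12 -> H1 at depth 12
  add 250.0.0.0/8 -> H0 at depth 8
  add 250.68.49.192/26 -> H6 at depth 26
  lookup 250.68.49.221: bits 11111010010001000011000111 walk d0:-→d1:-→d2:-→d3:-→d4:-→d5:-→d6:-→d7:-→d8:H0→d9:-→d10:-→d11:-→d12:-→d13:-→d14:-→d15:-→d16:-→d17:-→d18:-→d19:-→d20:-→d21:-→d22:-→d23:-→d24:-→d25:-→d26:H6 -> H6

== LOOKUPS ==
["H1","H1","H3","H7","H2","H3","H1","H3","H2","H6"]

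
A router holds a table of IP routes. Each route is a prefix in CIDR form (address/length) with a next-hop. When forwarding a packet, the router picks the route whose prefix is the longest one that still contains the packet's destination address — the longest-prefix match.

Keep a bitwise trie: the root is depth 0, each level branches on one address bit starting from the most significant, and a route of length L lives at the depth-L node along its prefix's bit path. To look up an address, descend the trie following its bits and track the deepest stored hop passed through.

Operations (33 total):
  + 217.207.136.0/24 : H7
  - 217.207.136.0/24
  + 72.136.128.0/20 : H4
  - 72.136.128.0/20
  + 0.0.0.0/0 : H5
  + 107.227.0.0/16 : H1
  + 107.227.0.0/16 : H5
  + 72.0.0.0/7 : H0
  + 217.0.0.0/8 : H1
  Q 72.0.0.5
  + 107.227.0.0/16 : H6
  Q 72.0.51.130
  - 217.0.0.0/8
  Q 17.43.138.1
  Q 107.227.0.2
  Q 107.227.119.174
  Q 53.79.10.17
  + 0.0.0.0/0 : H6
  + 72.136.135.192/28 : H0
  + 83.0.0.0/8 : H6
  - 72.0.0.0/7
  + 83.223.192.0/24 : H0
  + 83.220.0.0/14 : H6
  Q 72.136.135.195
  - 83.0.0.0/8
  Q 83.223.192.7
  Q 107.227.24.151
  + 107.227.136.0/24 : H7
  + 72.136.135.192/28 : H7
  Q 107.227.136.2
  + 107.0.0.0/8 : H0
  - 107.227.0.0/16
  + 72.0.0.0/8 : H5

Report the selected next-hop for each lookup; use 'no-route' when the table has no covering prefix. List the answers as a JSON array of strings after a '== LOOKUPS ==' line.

Trace:
  add 217.207.136.0/24 -> H7 at depth 24
  - 217.207.136.0/24 clear@24
  add 72.136.128.0/20 -> H4 at depth 20
  - 72.136.128.0/20 clear@20
  add 0.0.0.0/0 -> H5 at depth 0
  add 107.227.0.0/16 -> H1 at depth 16
  add 107.227.0.0/16 -> H5 at depth 16
  add 72.0.0.0/7 -> H0 at depth 7
  add 217.0.0.0/8 -> H1 at depth 8
  ? 72.0.0.5  path d0:H5→d1:-→d2:-→d3:-→d4:-→d5:-→d6:-→d7:H0→d8:-  best=H0
  add 107.227.0.0/16 -> H6 at depth 16
  ? 72.0.51.130  path d0:H5→d1:-→d2:-→d3:-→d4:-→d5:-→d6:-→d7:H0→d8:-  best=H0
  - 217.0.0.0/8 clear@8
  ? 17.43.138.1  path d0:H5→d1:-  best=H5
  ? 107.227.0.2  path d0:H5→d1:-→d2:-→d3:-→d4:-→d5:-→d6:-→d7:-→d8:-→d9:-→d10:-→d11:-→d12:-→d13:-→d14:-→d15:-→d16:H6  best=H6
  ? 107.227.119.174  path d0:H5→d1:-→d2:-→d3:-→d4:-→d5:-→d6:-→d7:-→d8:-→d9:-→d10:-→d11:-→d12:-→d13:-→d14:-→d15:-→d16:H6  best=H6
  ? 53.79.10.17  path d0:H5→d1:-  best=H5
  add 0.0.0.0/0 -> H6 at depth 0
  add 72.136.135.192/28 -> H0 at depth 28
  add 83.0.0.0/8 -> H6 at depth 8
  - 72.0.0.0/7 clear@7
  add 83.223.192.0/24 -> H0 at depth 24
  add 83.220.0.0/14 -> H6 at depth 14
  ? 72.136.135.195  path d0:H6→d1:-→d2:-→d3:-→d4:-→d5:-→d6:-→d7:-→d8:-→d9:-→d10:-→d11:-→d12:-→d13:-→d14:-→d15:-→d16:-→d17:-→d18:-→d19:-→d20:-→d21:-→d22:-→d23:-→d24:-→d25:-→d26:-→d27:-→d28:H0  best=H0
  - 83.0.0.0/8 clear@8
  ? 83.223.192.7  path d0:H6→d1:-→d2:-→d3:-→d4:-→d5:-→d6:-→d7:-→d8:-→d9:-→d10:-→d11:-→d12:-→d13:-→d14:H6→d15:-→d16:-→d17:-→d18:-→d19:-→d20:-→d21:-→d22:-→d23:-→d24:H0  best=H0
  ? 107.227.24.151  path d0:H6→d1:-→d2:-→d3:-→d4:-→d5:-→d6:-→d7:-→d8:-→d9:-→d10:-→d11:-→d12:-→d13:-→d14:-→d15:-→d16:H6  best=H6
  add 107.227.136.0/24 -> H7 at depth 24
  add 72.136.135.192/28 -> H7 at depth 28
  ? 107.227.136.2  path d0:H6→d1:-→d2:-→d3:-→d4:-→d5:-→d6:-→d7:-→d8:-→d9:-→d10:-→d11:-→d12:-→d13:-→d14:-→d15:-→d16:H6→d17:-→d18:-→d19:-→d20:-→d21:-→d22:-→d23:-→d24:H7  best=H7
  add 107.0.0.0/8 -> H0 at depth 8
  - 107.227.0.0/16 clear@16
  add 72.0.0.0/8 -> H5 at depth 8

== LOOKUPS ==
["H0","H0","H5","H6","H6","H5","H0","H0","H6","H7"]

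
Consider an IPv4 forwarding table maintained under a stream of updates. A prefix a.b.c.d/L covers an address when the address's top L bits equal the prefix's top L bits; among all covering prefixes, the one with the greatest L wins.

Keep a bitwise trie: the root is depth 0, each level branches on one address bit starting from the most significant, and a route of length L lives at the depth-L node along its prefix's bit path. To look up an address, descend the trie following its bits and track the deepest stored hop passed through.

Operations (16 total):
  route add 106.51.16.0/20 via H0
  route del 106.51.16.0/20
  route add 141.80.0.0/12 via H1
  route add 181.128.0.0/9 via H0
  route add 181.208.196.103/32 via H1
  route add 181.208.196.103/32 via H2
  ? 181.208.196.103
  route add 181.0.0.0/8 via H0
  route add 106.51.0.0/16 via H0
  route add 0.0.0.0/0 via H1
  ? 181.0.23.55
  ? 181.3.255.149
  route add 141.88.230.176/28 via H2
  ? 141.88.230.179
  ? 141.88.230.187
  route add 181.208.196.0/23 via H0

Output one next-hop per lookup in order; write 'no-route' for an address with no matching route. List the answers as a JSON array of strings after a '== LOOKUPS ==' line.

Trace:
  add 106.51.16.0/20 -> H0 at depth 20
  del 106.51.16.0/20 (clear depth 20)
  add 141.80.0.0/12 -> H1 at depth 12
  add 181.128.0.0/9 -> H0 at depth 9
  add 181.208.196.103/32 -> H1 at depth 32
  add 181.208.196.103/32 -> H2 at depth 32
  lookup 181.208.196.103: bits 10110101110100001100010001100111 walk d0:-→d1:-→d2:-→d3:-→d4:-→d5:-→d6:-→d7:-→d8:-→d9:H0→d10:-→d11:-→d12:-→d13:-→d14:-→d15:-→d16:-→d17:-→d18:-→d19:-→d20:-→d21:-→d22:-→d23:-→d24:-→d25:-→d26:-→d27:-→d28:-→d29:-→d30:-→d31:-→d32:H2 -> H2
  add 181.0.0.0/8 -> H0 at depth 8
  add 106.51.0.0/16 -> H0 at depth 16
  add 0.0.0.0/0 -> H1 at depth 0
  lookup 181.0.23.55: bits 10110101 walk d0:H1→d1:-→d2:-→d3:-→d4:-→d5:-→d6:-→d7:-→d8:H0 -> H0
  lookup 181.3.255.149: bits 10110101 walk d0:H1→d1:-→d2:-→d3:-→d4:-→d5:-→d6:-→d7:-→d8:H0 -> H0
  add 141.88.230.176/28 -> H2 at depth 28
  lookup 141.88.230.179: bits 1000110101011000111001101011 walk d0:H1→d1:-→d2:-→d3:-→d4:-→d5:-→d6:-→d7:-→d8:-→d9:-→d10:-→d11:-→d12:H1→d13:-→d14:-→d15:-→d16:-→d17:-→d18:-→d19:-→d20:-→d21:-→d22:-→d23:-→d24:-→d25:-→d26:-→d27:-→d28:H2 -> H2
  lookup 141.88.230.187: bits 1000110101011000111001101011 walk d0:H1→d1:-→d2:-→d3:-→d4:-→d5:-→d6:-→d7:-→d8:-→d9:-→d10:-→d11:-→d12:H1→d13:-→d14:-→d15:-→d16:-→d17:-→d18:-→d19:-→d20:-→d21:-→d22:-→d23:-→d24:-→d25:-→d26:-→d27:-→d28:H2 -> H2
  add 181.208.196.0/23 -> H0 at depth 23

== LOOKUPS ==
["H2","H0","H0","H2","H2"]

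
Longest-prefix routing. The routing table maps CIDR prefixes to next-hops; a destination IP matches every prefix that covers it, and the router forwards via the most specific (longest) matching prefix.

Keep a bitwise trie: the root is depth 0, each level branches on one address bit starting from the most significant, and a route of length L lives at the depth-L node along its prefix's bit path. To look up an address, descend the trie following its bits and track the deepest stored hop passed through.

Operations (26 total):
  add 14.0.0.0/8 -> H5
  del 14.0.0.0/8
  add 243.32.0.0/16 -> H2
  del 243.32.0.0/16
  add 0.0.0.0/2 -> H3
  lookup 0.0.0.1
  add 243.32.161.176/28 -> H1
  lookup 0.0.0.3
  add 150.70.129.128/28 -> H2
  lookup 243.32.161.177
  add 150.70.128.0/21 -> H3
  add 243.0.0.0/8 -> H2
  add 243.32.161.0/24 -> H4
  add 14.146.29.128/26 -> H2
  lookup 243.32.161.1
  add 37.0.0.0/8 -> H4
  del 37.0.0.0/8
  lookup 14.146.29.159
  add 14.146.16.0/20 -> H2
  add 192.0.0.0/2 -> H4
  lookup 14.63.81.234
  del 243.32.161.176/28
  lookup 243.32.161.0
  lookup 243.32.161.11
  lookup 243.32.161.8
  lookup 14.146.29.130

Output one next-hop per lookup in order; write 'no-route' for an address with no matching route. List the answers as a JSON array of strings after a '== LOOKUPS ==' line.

Apply in order:
  add 14.0.0.0/8 -> H5 at depth 8
  - 14.0.0.0/8 clear@8
  add 243.32.0.0/16 -> H2 at depth 16
  - 243.32.0.0/16 clear@16
  add 0.0.0.0/2 -> H3 at depth 2
  ? 0.0.0.1  path d0:-→d1:-→d2:H3→d3:-→d4:-  best=H3
  add 243.32.161.176/28 -> H1 at depth 28
  ? 0.0.0.3  path d0:-→d1:-→d2:H3→d3:-→d4:-  best=H3
  add 150.70.129.128/28 -> H2 at depth 28
  ? 243.32.161.177  path d0:-→d1:-→d2:-→d3:-→d4:-→d5:-→d6:-→d7:-→d8:-→d9:-→d10:-→d11:-→d12:-→d13:-→d14:-→d15:-→d16:-→d17:-→d18:-→d19:-→d20:-→d21:-→d22:-→d23:-→d24:-→d25:-→d26:-→d27:-→d28:H1  best=H1
  add 150.70.128.0/21 -> H3 at depth 21
  add 243.0.0.0/8 -> H2 at depth 8
  add 243.32.161.0/24 -> H4 at depth 24
  add 14.146.29.128/26 -> H2 at depth 26
  ? 243.32.161.1  path d0:-→d1:-→d2:-→d3:-→d4:-→d5:-→d6:-→d7:-→d8:H2→d9:-→d10:-→d11:-→d12:-→d13:-→d14:-→d15:-→d16:-→d17:-→d18:-→d19:-→d20:-→d21:-→d22:-→d23:-→d24:H4  best=H4
  add 37.0.0.0/8 -> H4 at depth 8
  - 37.0.0.0/8 clear@8
  ? 14.146.29.159  path d0:-→d1:-→d2:H3→d3:-→d4:-→d5:-→d6:-→d7:-→d8:-→d9:-→d10:-→d11:-→d12:-→d13:-→d14:-→d15:-→d16:-→d17:-→d18:-→d19:-→d20:-→d21:-→d22:-→d23:-→d24:-→d25:-→d26:H2  best=H2
  add 14.146.16.0/20 -> H2 at depth 20
  add 192.0.0.0/2 -> H4 at depth 2
  ? 14.63.81.234  path d0:-→d1:-→d2:H3→d3:-→d4:-→d5:-→d6:-→d7:-→d8:-  best=H3
  - 243.32.161.176/28 clear@28
  ? 243.32.161.0  path d0:-→d1:-→d2:H4→d3:-→d4:-→d5:-→d6:-→d7:-→d8:H2→d9:-→d10:-→d11:-→d12:-→d13:-→d14:-→d15:-→d16:-→d17:-→d18:-→d19:-→d20:-→d21:-→d22:-→d23:-→d24:H4  best=H4
  ? 243.32.161.11  path d0:-→d1:-→d2:H4→d3:-→d4:-→d5:-→d6:-→d7:-→d8:H2→d9:-→d10:-→d11:-→d12:-→d13:-→d14:-→d15:-→d16:-→d17:-→d18:-→d19:-→d20:-→d21:-→d22:-→d23:-→d24:H4  best=H4
  ? 243.32.161.8  path d0:-→d1:-→d2:H4→d3:-→d4:-→d5:-→d6:-→d7:-→d8:H2→d9:-→d10:-→d11:-→d12:-→d13:-→d14:-→d15:-→d16:-→d17:-→d18:-→d19:-→d20:-→d21:-→d22:-→d23:-→d24:H4  best=H4
  ? 14.146.29.130  path d0:-→d1:-→d2:H3→d3:-→d4:-→d5:-→d6:-→d7:-→d8:-→d9:-→d10:-→d11:-→d12:-→d13:-→d14:-→d15:-→d16:-→d17:-→d18:-→d19:-→d20:H2→d21:-→d22:-→d23:-→d24:-→d25:-→d26:H2  best=H2

== LOOKUPS ==
["H3","H3","H1","H4","H2","H3","H4","H4","H4","H2"]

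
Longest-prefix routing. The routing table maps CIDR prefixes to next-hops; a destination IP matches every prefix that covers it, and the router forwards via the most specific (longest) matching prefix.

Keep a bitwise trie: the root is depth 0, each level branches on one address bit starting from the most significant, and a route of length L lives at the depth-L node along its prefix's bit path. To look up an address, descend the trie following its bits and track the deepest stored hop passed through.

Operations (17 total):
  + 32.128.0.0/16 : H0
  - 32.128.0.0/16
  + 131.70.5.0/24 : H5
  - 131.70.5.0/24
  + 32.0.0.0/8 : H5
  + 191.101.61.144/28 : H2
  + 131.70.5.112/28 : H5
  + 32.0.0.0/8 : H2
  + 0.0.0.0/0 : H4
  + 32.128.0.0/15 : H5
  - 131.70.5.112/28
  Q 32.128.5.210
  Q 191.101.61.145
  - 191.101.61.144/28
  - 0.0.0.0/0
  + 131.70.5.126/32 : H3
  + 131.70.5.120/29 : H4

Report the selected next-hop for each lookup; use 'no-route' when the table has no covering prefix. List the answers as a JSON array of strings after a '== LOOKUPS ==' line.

Process each operation:
  add 32.128.0.0/16 -> H0 at depth 16
  del 32.128.0.0/16 (clear depth 16)
  add 131.70.5.0/24 -> H5 at depth 24
  del 131.70.5.0/24 (clear depth 24)
  add 32.0.0.0/8 -> H5 at depth 8
  add 191.101.61.144/28 -> H2 at depth 28
  add 131.70.5.112/28 -> H5 at depth 28
  add 32.0.0.0/8 -> H2 at depth 8
  add 0.0.0.0/0 -> H4 at depth 0
  add 32.128.0.0/15 -> H5 at depth 15
  del 131.70.5.112/28 (clear depth 28)
  lookup 32.128.5.210: bits 0010000010000000 walk d0:H4→d1:-→d2:-→d3:-→d4:-→d5:-→d6:-→d7:-→d8:H2→d9:-→d10:-→d11:-→d12:-→d13:-→d14:-→d15:H5→d16:- -> H5
  lookup 191.101.61.145: bits 1011111101100101001111011001 walk d0:H4→d1:-→d2:-→d3:-→d4:-→d5:-→d6:-→d7:-→d8:-→d9:-→d10:-→d11:-→d12:-→d13:-→d14:-→d15:-→d16:-→d17:-→d18:-→d19:-→d20:-→d21:-→d22:-→d23:-→d24:-→d25:-→d26:-→d27:-→d28:H2 -> H2
  del 191.101.61.144/28 (clear depth 28)
  del 0.0.0.0/0 (clear depth 0)
  add 131.70.5.126/32 -> H3 at depth 32
  add 131.70.5.120/29 -> H4 at depth 29

== LOOKUPS ==
["H5","H2"]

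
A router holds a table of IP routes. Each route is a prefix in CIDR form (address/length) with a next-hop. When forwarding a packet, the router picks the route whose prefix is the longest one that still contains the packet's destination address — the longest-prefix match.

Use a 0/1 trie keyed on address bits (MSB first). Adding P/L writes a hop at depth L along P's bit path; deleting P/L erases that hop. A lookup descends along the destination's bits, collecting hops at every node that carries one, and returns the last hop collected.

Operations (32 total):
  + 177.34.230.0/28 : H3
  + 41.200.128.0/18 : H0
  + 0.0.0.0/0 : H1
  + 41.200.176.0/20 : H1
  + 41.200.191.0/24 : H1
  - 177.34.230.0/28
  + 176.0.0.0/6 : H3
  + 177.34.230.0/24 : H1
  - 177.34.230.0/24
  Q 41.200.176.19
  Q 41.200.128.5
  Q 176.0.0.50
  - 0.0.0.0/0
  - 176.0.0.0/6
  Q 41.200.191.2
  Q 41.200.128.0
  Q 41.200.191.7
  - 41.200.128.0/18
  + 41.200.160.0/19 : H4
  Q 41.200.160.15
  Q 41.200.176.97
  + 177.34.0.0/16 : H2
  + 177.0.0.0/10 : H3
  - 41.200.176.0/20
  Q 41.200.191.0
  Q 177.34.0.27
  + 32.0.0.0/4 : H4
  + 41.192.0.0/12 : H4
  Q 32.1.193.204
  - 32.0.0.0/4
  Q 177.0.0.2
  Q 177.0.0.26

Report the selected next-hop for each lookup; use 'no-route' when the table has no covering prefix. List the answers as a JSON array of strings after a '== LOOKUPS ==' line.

Process each operation:
  + 177.34.230.0/28 (H3) depth=28
  + 41.200.128.0/18 (H0) depth=18
  + 0.0.0.0/0 (H1) depth=0
  + 41.200.176.0/20 (H1) depth=20
  + 41.200.191.0/24 (H1) depth=24
  del 177.34.230.0/28 (clear depth 28)
  + 176.0.0.0/6 (H3) depth=6
  + 177.34.230.0/24 (H1) depth=24
  del 177.34.230.0/24 (clear depth 24)
  Q 41.200.176.19: descend 00101001110010001011 ; hops seen [H1,H0,H1] ; pick H1
  Q 41.200.128.5: descend 001010011100100010 ; hops seen [H1,H0] ; pick H0
  Q 176.0.0.50: descend 1011000 ; hops seen [H1,H3] ; pick H3
  del 0.0.0.0/0 (clear depth 0)
  del 176.0.0.0/6 (clear depth 6)
  Q 41.200.191.2: descend 001010011100100010111111 ; hops seen [H0,H1,H1] ; pick H1
  Q 41.200.128.0: descend 001010011100100010 ; hops seen [H0] ; pick H0
  Q 41.200.191.7: descend 001010011100100010111111 ; hops seen [H0,H1,H1] ; pick H1
  del 41.200.128.0/18 (clear depth 18)
  + 41.200.160.0/19 (H4) depth=19
  Q 41.200.160.15: descend 0010100111001000101 ; hops seen [H4] ; pick H4
  Q 41.200.176.97: descend 00101001110010001011 ; hops seen [H4,H1] ; pick H1
  + 177.34.0.0/16 (H2) depth=16
  + 177.0.0.0/10 (H3) depth=10
  del 41.200.176.0/20 (clear depth 20)
  Q 41.200.191.0: descend 001010011100100010111111 ; hops seen [H4,H1] ; pick H1
  Q 177.34.0.27: descend 1011000100100010 ; hops seen [H3,H2] ; pick H2
  + 32.0.0.0/4 (H4) depth=4
  + 41.192.0.0/12 (H4) depth=12
  Q 32.1.193.204: descend 0010 ; hops seen [H4] ; pick H4
  del 32.0.0.0/4 (clear depth 4)
  Q 177.0.0.2: descend 1011000100 ; hops seen [H3] ; pick H3
  Q 177.0.0.26: descend 1011000100 ; hops seen [H3] ; pick H3

== LOOKUPS ==
["H1","H0","H3","H1","H0","H1","H4","H1","H1","H2","H4","H3","H3"]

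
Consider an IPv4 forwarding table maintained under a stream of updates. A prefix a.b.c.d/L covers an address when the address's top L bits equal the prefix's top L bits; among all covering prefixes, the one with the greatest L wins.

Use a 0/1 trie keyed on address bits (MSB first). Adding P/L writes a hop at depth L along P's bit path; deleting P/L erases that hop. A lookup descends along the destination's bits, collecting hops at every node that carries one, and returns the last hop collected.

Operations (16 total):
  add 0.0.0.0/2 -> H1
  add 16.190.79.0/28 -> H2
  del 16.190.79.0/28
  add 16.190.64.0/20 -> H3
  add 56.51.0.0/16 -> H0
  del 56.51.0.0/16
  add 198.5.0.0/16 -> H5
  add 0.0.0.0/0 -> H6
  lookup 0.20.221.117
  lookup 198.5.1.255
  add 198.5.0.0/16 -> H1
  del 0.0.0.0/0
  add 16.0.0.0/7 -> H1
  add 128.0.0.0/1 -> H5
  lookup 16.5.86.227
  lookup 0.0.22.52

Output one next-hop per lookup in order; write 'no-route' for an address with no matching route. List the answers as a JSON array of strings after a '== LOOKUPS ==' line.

Process each operation:
  add 0.0.0.0/2 -> H1 at depth 2
  add 16.190.79.0/28 -> H2 at depth 28
  del 16.190.79.0/28 (clear depth 28)
  add 16.190.64.0/20 -> H3 at depth 20
  add 56.51.0.0/16 -> H0 at depth 16
  del 56.51.0.0/16 (clear depth 16)
  add 198.5.0.0/16 -> H5 at depth 16
  add 0.0.0.0/0 -> H6 at depth 0
  lookup 0.20.221.117: bits 000 walk d0:H6→d1:-→d2:H1→d3:- -> H1
  lookup 198.5.1.255: bits 1100011000000101 walk d0:H6→d1:-→d2:-→d3:-→d4:-→d5:-→d6:-→d7:-→d8:-→d9:-→d10:-→d11:-→d12:-→d13:-→d14:-→d15:-→d16:H5 -> H5
  add 198.5.0.0/16 -> H1 at depth 16
  del 0.0.0.0/0 (clear depth 0)
  add 16.0.0.0/7 -> H1 at depth 7
  add 128.0.0.0/1 -> H5 at depth 1
  lookup 16.5.86.227: bits 00010000 walk d0:-→d1:-→d2:H1→d3:-→d4:-→d5:-→d6:-→d7:H1→d8:- -> H1
  lookup 0.0.22.52: bits 000 walk d0:-→d1:-→d2:H1→d3:- -> H1

== LOOKUPS ==
["H1","H5","H1","H1"]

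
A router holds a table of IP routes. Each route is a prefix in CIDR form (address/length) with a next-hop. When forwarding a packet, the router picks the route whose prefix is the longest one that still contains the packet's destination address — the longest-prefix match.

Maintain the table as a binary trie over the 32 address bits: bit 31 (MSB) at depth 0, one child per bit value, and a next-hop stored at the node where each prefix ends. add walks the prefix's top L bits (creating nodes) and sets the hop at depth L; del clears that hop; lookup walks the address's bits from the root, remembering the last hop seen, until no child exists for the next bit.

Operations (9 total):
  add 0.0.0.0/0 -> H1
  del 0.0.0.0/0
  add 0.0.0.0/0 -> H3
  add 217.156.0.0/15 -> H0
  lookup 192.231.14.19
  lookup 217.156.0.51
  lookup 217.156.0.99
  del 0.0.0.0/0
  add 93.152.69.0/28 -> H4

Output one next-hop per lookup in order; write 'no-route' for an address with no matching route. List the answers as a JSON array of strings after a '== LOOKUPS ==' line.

Apply in order:
  + 0.0.0.0/0 (H1) depth=0
  del 0.0.0.0/0 (clear depth 0)
  + 0.0.0.0/0 (H3) depth=0
  + 217.156.0.0/15 (H0) depth=15
  lookup 192.231.14.19: bits 110 walk d0:H3→d1:-→d2:-→d3:- -> H3
  lookup 217.156.0.51: bits 110110011001110 walk d0:H3→d1:-→d2:-→d3:-→d4:-→d5:-→d6:-→d7:-→d8:-→d9:-→d10:-→d11:-→d12:-→d13:-→d14:-→d15:H0 -> H0
  lookup 217.156.0.99: bits 110110011001110 walk d0:H3→d1:-→d2:-→d3:-→d4:-→d5:-→d6:-→d7:-→d8:-→d9:-→d10:-→d11:-→d12:-→d13:-→d14:-→d15:H0 -> H0
  del 0.0.0.0/0 (clear depth 0)
  + 93.152.69.0/28 (H4) depth=28

== LOOKUPS ==
["H3","H0","H0"]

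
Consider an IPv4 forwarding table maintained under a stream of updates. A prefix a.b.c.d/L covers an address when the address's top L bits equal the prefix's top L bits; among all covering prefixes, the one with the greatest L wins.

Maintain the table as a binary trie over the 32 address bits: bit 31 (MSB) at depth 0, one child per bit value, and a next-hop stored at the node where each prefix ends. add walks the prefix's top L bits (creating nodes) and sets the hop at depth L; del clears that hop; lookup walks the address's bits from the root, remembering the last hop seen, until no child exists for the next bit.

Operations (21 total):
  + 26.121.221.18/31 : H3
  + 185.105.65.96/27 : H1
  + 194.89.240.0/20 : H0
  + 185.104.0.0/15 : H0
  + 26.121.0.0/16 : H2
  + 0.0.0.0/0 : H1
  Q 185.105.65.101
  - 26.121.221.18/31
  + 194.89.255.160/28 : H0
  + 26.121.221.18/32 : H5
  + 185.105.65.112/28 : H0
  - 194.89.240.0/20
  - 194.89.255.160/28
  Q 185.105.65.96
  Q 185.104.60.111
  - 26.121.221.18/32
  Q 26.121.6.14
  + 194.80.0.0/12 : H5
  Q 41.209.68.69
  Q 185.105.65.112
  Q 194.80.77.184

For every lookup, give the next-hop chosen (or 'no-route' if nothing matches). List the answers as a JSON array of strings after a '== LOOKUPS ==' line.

Trace:
  + 26.121.221.18/31 (H3) depth=31
  + 185.105.65.96/27 (H1) depth=27
  + 194.89.240.0/20 (H0) depth=20
  + 185.104.0.0/15 (H0) depth=15
  + 26.121.0.0/16 (H2) depth=16
  + 0.0.0.0/0 (H1) depth=0
  lookup 185.105.65.101: bits 101110010110100101000001011 walk d0:H1→d1:-→d2:-→d3:-→d4:-→d5:-→d6:-→d7:-→d8:-→d9:-→d10:-→d11:-→d12:-→d13:-→d14:-→d15:H0→d16:-→d17:-→d18:-→d19:-→d20:-→d21:-→d22:-→d23:-→d24:-→d25:-→d26:-→d27:H1 -> H1
  del 26.121.221.18/31 (clear depth 31)
  + 194.89.255.160/28 (H0) depth=28
  + 26.121.221.18/32 (H5) depth=32
  + 185.105.65.112/28 (H0) depth=28
  del 194.89.240.0/20 (clear depth 20)
  del 194.89.255.160/28 (clear depth 28)
  lookup 185.105.65.96: bits 101110010110100101000001011 walk d0:H1→d1:-→d2:-→d3:-→d4:-→d5:-→d6:-→d7:-→d8:-→d9:-→d10:-→d11:-→d12:-→d13:-→d14:-→d15:H0→d16:-→d17:-→d18:-→d19:-→d20:-→d21:-→d22:-→d23:-→d24:-→d25:-→d26:-→d27:H1 -> H1
  lookup 185.104.60.111: bits 101110010110100 walk d0:H1→d1:-→d2:-→d3:-→d4:-→d5:-→d6:-→d7:-→d8:-→d9:-→d10:-→d11:-→d12:-→d13:-→d14:-→d15:H0 -> H0
  del 26.121.221.18/32 (clear depth 32)
  lookup 26.121.6.14: bits 0001101001111001 walk d0:H1→d1:-→d2:-→d3:-→d4:-→d5:-→d6:-→d7:-→d8:-→d9:-→d10:-→d11:-→d12:-→d13:-→d14:-→d15:-→d16:H2 -> H2
  + 194.80.0.0/12 (H5) depth=12
  lookup 41.209.68.69: bits 00 walk d0:H1→d1:-→d2:- -> H1
  lookup 185.105.65.112: bits 1011100101101001010000010111 walk d0:H1→d1:-→d2:-→d3:-→d4:-→d5:-→d6:-→d7:-→d8:-→d9:-→d10:-→d11:-→d12:-→d13:-→d14:-→d15:H0→d16:-→d17:-→d18:-→d19:-→d20:-→d21:-→d22:-→d23:-→d24:-→d25:-→d26:-→d27:H1→d28:H0 -> H0
  lookup 194.80.77.184: bits 110000100101 walk d0:H1→d1:-→d2:-→d3:-→d4:-→d5:-→d6:-→d7:-→d8:-→d9:-→d10:-→d11:-→d12:H5 -> H5

== LOOKUPS ==
["H1","H1","H0","H2","H1","H0","H5"]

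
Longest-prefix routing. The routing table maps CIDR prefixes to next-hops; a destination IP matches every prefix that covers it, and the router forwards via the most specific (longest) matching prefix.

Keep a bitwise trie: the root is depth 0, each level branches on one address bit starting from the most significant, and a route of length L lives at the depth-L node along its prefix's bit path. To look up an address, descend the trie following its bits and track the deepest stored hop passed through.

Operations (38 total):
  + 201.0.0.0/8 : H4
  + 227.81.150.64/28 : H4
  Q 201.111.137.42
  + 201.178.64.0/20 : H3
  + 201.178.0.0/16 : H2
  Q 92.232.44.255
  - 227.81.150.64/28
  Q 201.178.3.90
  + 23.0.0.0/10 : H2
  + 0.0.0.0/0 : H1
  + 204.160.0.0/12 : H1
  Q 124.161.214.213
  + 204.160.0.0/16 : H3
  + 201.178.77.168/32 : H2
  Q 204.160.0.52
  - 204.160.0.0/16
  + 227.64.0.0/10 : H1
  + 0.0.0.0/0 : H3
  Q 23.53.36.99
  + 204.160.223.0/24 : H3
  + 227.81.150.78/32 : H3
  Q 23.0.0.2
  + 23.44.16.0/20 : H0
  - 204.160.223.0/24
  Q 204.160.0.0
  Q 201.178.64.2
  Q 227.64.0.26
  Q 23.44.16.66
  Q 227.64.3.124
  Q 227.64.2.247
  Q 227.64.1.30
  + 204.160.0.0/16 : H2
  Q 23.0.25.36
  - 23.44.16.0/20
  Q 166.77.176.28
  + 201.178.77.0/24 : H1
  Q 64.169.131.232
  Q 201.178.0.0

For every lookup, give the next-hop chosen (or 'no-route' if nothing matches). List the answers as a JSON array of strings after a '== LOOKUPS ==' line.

Apply in order:
  add 201.0.0.0/8 -> H4 at depth 8
  add 227.81.150.64/28 -> H4 at depth 28
  Q 201.111.137.42: descend 11001001 ; hops seen [H4] ; pick H4
  add 201.178.64.0/20 -> H3 at depth 20
  add 201.178.0.0/16 -> H2 at depth 16
  Q 92.232.44.255: descend ε ; hops seen [∅] ; pick no-route
  - 227.81.150.64/28 clear@28
  Q 201.178.3.90: descend 11001001101100100 ; hops seen [H4,H2] ; pick H2
  add 23.0.0.0/10 -> H2 at depth 10
  add 0.0.0.0/0 -> H1 at depth 0
  add 204.160.0.0/12 -> H1 at depth 12
  Q 124.161.214.213: descend 0 ; hops seen [H1] ; pick H1
  add 204.160.0.0/16 -> H3 at depth 16
  add 201.178.77.168/32 -> H2 at depth 32
  Q 204.160.0.52: descend 1100110010100000 ; hops seen [H1,H1,H3] ; pick H3
  - 204.160.0.0/16 clear@16
  add 227.64.0.0/10 -> H1 at depth 10
  add 0.0.0.0/0 -> H3 at depth 0
  Q 23.53.36.99: descend 0001011100 ; hops seen [H3,H2] ; pick H2
  add 204.160.223.0/24 -> H3 at depth 24
  add 227.81.150.78/32 -> H3 at depth 32
  Q 23.0.0.2: descend 0001011100 ; hops seen [H3,H2] ; pick H2
  add 23.44.16.0/20 -> H0 at depth 20
  - 204.160.223.0/24 clear@24
  Q 204.160.0.0: descend 1100110010100000 ; hops seen [H3,H1] ; pick H1
  Q 201.178.64.2: descend 11001001101100100100 ; hops seen [H3,H4,H2,H3] ; pick H3
  Q 227.64.0.26: descend 11100011010 ; hops seen [H3,H1] ; pick H1
  Q 23.44.16.66: descend 00010111001011000001 ; hops seen [H3,H2,H0] ; pick H0
  Q 227.64.3.124: descend 11100011010 ; hops seen [H3,H1] ; pick H1
  Q 227.64.2.247: descend 11100011010 ; hops seen [H3,H1] ; pick H1
  Q 227.64.1.30: descend 11100011010 ; hops seen [H3,H1] ; pick H1
  add 204.160.0.0/16 -> H2 at depth 16
  Q 23.0.25.36: descend 0001011100 ; hops seen [H3,H2] ; pick H2
  - 23.44.16.0/20 clear@20
  Q 166.77.176.28: descend 1 ; hops seen [H3] ; pick H3
  add 201.178.77.0/24 -> H1 at depth 24
  Q 64.169.131.232: descend 0 ; hops seen [H3] ; pick H3
  Q 201.178.0.0: descend 11001001101100100 ; hops seen [H3,H4,H2] ; pick H2

== LOOKUPS ==
["H4","no-route","H2","H1","H3","H2","H2","H1","H3","H1","H0","H1","H1","H1","H2","H3","H3","H2"]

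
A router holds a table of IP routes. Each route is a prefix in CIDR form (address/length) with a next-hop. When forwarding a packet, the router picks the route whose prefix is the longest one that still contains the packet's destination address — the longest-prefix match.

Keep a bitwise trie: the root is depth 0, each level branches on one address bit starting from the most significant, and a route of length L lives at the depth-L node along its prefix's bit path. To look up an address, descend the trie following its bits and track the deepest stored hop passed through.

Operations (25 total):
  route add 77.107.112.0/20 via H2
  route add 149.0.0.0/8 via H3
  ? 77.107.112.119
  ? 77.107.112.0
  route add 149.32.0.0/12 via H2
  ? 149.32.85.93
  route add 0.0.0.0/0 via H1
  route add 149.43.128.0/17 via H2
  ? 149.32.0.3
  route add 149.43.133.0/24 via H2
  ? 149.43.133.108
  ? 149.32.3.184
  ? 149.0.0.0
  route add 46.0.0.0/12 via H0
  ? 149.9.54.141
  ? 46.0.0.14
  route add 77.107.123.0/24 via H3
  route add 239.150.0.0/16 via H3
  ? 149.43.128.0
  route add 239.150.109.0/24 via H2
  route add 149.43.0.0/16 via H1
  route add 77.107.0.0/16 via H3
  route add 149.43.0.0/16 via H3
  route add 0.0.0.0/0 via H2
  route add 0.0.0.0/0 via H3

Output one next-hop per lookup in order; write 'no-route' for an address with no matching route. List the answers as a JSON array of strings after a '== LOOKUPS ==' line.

Process each operation:
  + 77.107.112.0/20 (H2) depth=20
  + 149.0.0.0/8 (H3) depth=8
  Q 77.107.112.119: descend 01001101011010110111 ; hops seen [H2] ; pick H2
  Q 77.107.112.0: descend 01001101011010110111 ; hops seen [H2] ; pick H2
  + 149.32.0.0/12 (H2) depth=12
  Q 149.32.85.93: descend 100101010010 ; hops seen [H3,H2] ; pick H2
  + 0.0.0.0/0 (H1) depth=0
  + 149.43.128.0/17 (H2) depth=17
  Q 149.32.0.3: descend 100101010010 ; hops seen [H1,H3,H2] ; pick H2
  + 149.43.133.0/24 (H2) depth=24
  Q 149.43.133.108: descend 100101010010101110000101 ; hops seen [H1,H3,H2,H2,H2] ; pick H2
  Q 149.32.3.184: descend 100101010010 ; hops seen [H1,H3,H2] ; pick H2
  Q 149.0.0.0: descend 1001010100 ; hops seen [H1,H3] ; pick H3
  + 46.0.0.0/12 (H0) depth=12
  Q 149.9.54.141: descend 1001010100 ; hops seen [H1,H3] ; pick H3
  Q 46.0.0.14: descend 001011100000 ; hops seen [H1,H0] ; pick H0
  + 77.107.123.0/24 (H3) depth=24
  + 239.150.0.0/16 (H3) depth=16
  Q 149.43.128.0: descend 100101010010101110000 ; hops seen [H1,H3,H2,H2] ; pick H2
  + 239.150.109.0/24 (H2) depth=24
  + 149.43.0.0/16 (H1) depth=16
  + 77.107.0.0/16 (H3) depth=16
  + 149.43.0.0/16 (H3) depth=16
  + 0.0.0.0/0 (H2) depth=0
  + 0.0.0.0/0 (H3) depth=0

== LOOKUPS ==
["H2","H2","H2","H2","H2","H2","H3","H3","H0","H2"]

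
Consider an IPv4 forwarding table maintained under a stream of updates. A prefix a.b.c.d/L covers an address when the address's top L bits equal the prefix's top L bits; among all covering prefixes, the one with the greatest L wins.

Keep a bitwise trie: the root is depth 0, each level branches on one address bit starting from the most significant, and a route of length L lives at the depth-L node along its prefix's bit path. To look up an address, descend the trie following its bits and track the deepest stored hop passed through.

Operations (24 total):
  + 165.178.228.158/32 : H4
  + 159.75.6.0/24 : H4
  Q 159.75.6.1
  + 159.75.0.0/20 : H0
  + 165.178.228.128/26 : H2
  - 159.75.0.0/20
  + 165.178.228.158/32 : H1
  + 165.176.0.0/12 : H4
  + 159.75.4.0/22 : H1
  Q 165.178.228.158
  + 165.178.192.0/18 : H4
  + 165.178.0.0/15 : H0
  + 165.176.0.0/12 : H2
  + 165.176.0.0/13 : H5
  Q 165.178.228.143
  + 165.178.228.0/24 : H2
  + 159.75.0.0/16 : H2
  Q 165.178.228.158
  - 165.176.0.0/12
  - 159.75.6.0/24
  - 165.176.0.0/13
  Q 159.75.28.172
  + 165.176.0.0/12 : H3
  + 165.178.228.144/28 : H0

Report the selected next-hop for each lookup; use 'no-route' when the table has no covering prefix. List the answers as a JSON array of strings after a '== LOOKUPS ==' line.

Trace:
  add 165.178.228.158/32 -> H4 at depth 32
  add 159.75.6.0/24 -> H4 at depth 24
  ? 159.75.6.1  path d0:-→d1:-→d2:-→d3:-→d4:-→d5:-→d6:-→d7:-→d8:-→d9:-→d10:-→d11:-→d12:-→d13:-→d14:-→d15:-→d16:-→d17:-→d18:-→d19:-→d20:-→d21:-→d22:-→d23:-→d24:H4  best=H4
  add 159.75.0.0/20 -> H0 at depth 20
  add 165.178.228.128/26 -> H2 at depth 26
  - 159.75.0.0/20 clear@20
  add 165.178.228.158/32 -> H1 at depth 32
  add 165.176.0.0/12 -> H4 at depth 12
  add 159.75.4.0/22 -> H1 at depth 22
  ? 165.178.228.158  path d0:-→d1:-→d2:-→d3:-→d4:-→d5:-→d6:-→d7:-→d8:-→d9:-→d10:-→d11:-→d12:H4→d13:-→d14:-→d15:-→d16:-→d17:-→d18:-→d19:-→d20:-→d21:-→d22:-→d23:-→d24:-→d25:-→d26:H2→d27:-→d28:-→d29:-→d30:-→d31:-→d32:H1  best=H1
  add 165.178.192.0/18 -> H4 at depth 18
  add 165.178.0.0/15 -> H0 at depth 15
  add 165.176.0.0/12 -> H2 at depth 12
  add 165.176.0.0/13 -> H5 at depth 13
  ? 165.178.228.143  path d0:-→d1:-→d2:-→d3:-→d4:-→d5:-→d6:-→d7:-→d8:-→d9:-→d10:-→d11:-→d12:H2→d13:H5→d14:-→d15:H0→d16:-→d17:-→d18:H4→d19:-→d20:-→d21:-→d22:-→d23:-→d24:-→d25:-→d26:H2→d27:-  best=H2
  add 165.178.228.0/24 -> H2 at depth 24
  add 159.75.0.0/16 -> H2 at depth 16
  ? 165.178.228.158  path d0:-→d1:-→d2:-→d3:-→d4:-→d5:-→d6:-→d7:-→d8:-→d9:-→d10:-→d11:-→d12:H2→d13:H5→d14:-→d15:H0→d16:-→d17:-→d18:H4→d19:-→d20:-→d21:-→d22:-→d23:-→d24:H2→d25:-→d26:H2→d27:-→d28:-→d29:-→d30:-→d31:-→d32:H1  best=H1
  - 165.176.0.0/12 clear@12
  - 159.75.6.0/24 clear@24
  - 165.176.0.0/13 clear@13
  ? 159.75.28.172  path d0:-→d1:-→d2:-→d3:-→d4:-→d5:-→d6:-→d7:-→d8:-→d9:-→d10:-→d11:-→d12:-→d13:-→d14:-→d15:-→d16:H2→d17:-→d18:-→d19:-  best=H2
  add 165.176.0.0/12 -> H3 at depth 12
  add 165.178.228.144/28 -> H0 at depth 28

== LOOKUPS ==
["H4","H1","H2","H1","H2"]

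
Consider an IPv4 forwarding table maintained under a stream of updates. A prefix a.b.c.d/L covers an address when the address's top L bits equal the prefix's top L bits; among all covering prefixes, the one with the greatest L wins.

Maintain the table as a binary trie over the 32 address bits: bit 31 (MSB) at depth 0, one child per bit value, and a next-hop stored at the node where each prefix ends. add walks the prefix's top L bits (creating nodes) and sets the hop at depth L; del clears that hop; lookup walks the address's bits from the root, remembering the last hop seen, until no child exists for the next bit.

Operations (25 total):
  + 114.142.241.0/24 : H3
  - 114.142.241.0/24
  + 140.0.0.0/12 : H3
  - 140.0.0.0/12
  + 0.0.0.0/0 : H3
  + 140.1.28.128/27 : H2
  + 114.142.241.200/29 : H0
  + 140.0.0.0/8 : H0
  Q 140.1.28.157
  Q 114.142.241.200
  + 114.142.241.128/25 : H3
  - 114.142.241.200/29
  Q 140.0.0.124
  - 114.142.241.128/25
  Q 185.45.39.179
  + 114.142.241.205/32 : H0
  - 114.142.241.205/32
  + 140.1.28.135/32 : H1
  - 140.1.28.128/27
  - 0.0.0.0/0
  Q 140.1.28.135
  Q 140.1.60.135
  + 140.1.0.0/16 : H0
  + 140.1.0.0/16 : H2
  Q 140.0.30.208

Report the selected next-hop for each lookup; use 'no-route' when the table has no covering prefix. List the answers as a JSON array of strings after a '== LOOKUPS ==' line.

Process each operation:
  + 114.142.241.0/24 (H3) depth=24
  del 114.142.241.0/24 (clear depth 24)
  + 140.0.0.0/12 (H3) depth=12
  del 140.0.0.0/12 (clear depth 12)
  + 0.0.0.0/0 (H3) depth=0
  + 140.1.28.128/27 (H2) depth=27
  + 114.142.241.200/29 (H0) depth=29
  + 140.0.0.0/8 (H0) depth=8
  Q 140.1.28.157: descend 100011000000000100011100100 ; hops seen [H3,H0,H2] ; pick H2
  Q 114.142.241.200: descend 01110010100011101111000111001 ; hops seen [H3,H0] ; pick H0
  + 114.142.241.128/25 (H3) depth=25
  del 114.142.241.200/29 (clear depth 29)
  Q 140.0.0.124: descend 100011000000000 ; hops seen [H3,H0] ; pick H0
  del 114.142.241.128/25 (clear depth 25)
  Q 185.45.39.179: descend 10 ; hops seen [H3] ; pick H3
  + 114.142.241.205/32 (H0) depth=32
  del 114.142.241.205/32 (clear depth 32)
  + 140.1.28.135/32 (H1) depth=32
  del 140.1.28.128/27 (clear depth 27)
  del 0.0.0.0/0 (clear depth 0)
  Q 140.1.28.135: descend 10001100000000010001110010000111 ; hops seen [H0,H1] ; pick H1
  Q 140.1.60.135: descend 100011000000000100 ; hops seen [H0] ; pick H0
  + 140.1.0.0/16 (H0) depth=16
  + 140.1.0.0/16 (H2) depth=16
  Q 140.0.30.208: descend 100011000000000 ; hops seen [H0] ; pick H0

== LOOKUPS ==
["H2","H0","H0","H3","H1","H0","H0"]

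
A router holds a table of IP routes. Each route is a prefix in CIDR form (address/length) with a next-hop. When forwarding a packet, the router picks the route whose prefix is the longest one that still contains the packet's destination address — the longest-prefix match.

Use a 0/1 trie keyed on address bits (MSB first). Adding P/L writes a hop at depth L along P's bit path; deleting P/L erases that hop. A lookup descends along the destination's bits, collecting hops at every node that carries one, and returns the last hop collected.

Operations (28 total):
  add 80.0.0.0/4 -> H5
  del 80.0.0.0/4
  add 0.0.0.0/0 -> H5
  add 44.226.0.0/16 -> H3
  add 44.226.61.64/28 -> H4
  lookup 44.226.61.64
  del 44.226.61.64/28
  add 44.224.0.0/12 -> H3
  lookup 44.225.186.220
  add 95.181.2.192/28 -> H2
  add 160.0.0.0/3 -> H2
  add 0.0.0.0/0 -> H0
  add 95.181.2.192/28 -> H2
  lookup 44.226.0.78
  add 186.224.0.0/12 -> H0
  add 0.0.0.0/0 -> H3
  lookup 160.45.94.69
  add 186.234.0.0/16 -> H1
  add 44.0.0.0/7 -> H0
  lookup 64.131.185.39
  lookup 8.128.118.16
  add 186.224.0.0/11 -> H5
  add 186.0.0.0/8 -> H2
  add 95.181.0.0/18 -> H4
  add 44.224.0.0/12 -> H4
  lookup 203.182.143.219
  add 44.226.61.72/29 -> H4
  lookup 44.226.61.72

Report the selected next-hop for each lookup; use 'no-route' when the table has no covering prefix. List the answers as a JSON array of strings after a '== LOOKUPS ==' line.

Process each operation:
  add 80.0.0.0/4 -> H5 at depth 4
  - 80.0.0.0/4 clear@4
  add 0.0.0.0/0 -> H5 at depth 0
  add 44.226.0.0/16 -> H3 at depth 16
  add 44.226.61.64/28 -> H4 at depth 28
  lookup 44.226.61.64: bits 0010110011100010001111010100 walk d0:H5→d1:-→d2:-→d3:-→d4:-→d5:-→d6:-→d7:-→d8:-→d9:-→d10:-→d11:-→d12:-→d13:-→d14:-→d15:-→d16:H3→d17:-→d18:-→d19:-→d20:-→d21:-→d22:-→d23:-→d24:-→d25:-→d26:-→d27:-→d28:H4 -> H4
  - 44.226.61.64/28 clear@28
  add 44.224.0.0/12 -> H3 at depth 12
  lookup 44.225.186.220: bits 00101100111000 walk d0:H5→d1:-→d2:-→d3:-→d4:-→d5:-→d6:-→d7:-→d8:-→d9:-→d10:-→d11:-→d12:H3→d13:-→d14:- -> H3
  add 95.181.2.192/28 -> H2 at depth 28
  add 160.0.0.0/3 -> H2 at depth 3
  add 0.0.0.0/0 -> H0 at depth 0
  add 95.181.2.192/28 -> H2 at depth 28
  lookup 44.226.0.78: bits 001011001110001000 walk d0:H0→d1:-→d2:-→d3:-→d4:-→d5:-→d6:-→d7:-→d8:-→d9:-→d10:-→d11:-→d12:H3→d13:-→d14:-→d15:-→d16:H3→d17:-→d18:- -> H3
  add 186.224.0.0/12 -> H0 at depth 12
  add 0.0.0.0/0 -> H3 at depth 0
  lookup 160.45.94.69: bits 101 walk d0:H3→d1:-→d2:-→d3:H2 -> H2
  add 186.234.0.0/16 -> H1 at depth 16
  add 44.0.0.0/7 -> H0 at depth 7
  lookup 64.131.185.39: bits 010 walk d0:H3→d1:-→d2:-→d3:- -> H3
  lookup 8.128.118.16: bits 00 walk d0:H3→d1:-→d2:- -> H3
  add 186.224.0.0/11 -> H5 at depth 11
  add 186.0.0.0/8 -> H2 at depth 8
  add 95.181.0.0/18 -> H4 at depth 18
  add 44.224.0.0/12 -> H4 at depth 12
  lookup 203.182.143.219: bits 1 walk d0:H3→d1:- -> H3
  add 44.226.61.72/29 -> H4 at depth 29
  lookup 44.226.61.72: bits 00101100111000100011110101001 walk d0:H3→d1:-→d2:-→d3:-→d4:-→d5:-→d6:-→d7:H0→d8:-→d9:-→d10:-→d11:-→d12:H4→d13:-→d14:-→d15:-→d16:H3→d17:-→d18:-→d19:-→d20:-→d21:-→d22:-→d23:-→d24:-→d25:-→d26:-→d27:-→d28:-→d29:H4 -> H4

== LOOKUPS ==
["H4","H3","H3","H2","H3","H3","H3","H4"]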